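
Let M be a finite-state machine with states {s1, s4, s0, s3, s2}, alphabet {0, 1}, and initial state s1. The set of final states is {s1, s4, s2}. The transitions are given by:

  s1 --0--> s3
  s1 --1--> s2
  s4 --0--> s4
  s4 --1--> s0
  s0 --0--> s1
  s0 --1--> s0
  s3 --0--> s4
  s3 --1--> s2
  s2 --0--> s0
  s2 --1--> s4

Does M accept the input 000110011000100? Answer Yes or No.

Trace: s1 -0-> s3 -0-> s4 -0-> s4 -1-> s0 -1-> s0 -0-> s1 -0-> s3 -1-> s2 -1-> s4 -0-> s4 -0-> s4 -0-> s4 -1-> s0 -0-> s1 -0-> s3
End state s3 is not accepting.

No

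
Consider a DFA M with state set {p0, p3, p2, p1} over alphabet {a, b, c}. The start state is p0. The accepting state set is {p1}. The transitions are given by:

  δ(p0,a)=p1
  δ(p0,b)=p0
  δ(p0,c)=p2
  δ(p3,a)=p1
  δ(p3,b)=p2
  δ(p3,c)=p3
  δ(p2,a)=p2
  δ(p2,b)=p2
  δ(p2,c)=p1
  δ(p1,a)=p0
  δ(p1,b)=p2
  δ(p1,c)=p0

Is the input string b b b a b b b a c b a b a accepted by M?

Trace: p0 -b-> p0 -b-> p0 -b-> p0 -a-> p1 -b-> p2 -b-> p2 -b-> p2 -a-> p2 -c-> p1 -b-> p2 -a-> p2 -b-> p2 -a-> p2
End state p2 is not accepting.

No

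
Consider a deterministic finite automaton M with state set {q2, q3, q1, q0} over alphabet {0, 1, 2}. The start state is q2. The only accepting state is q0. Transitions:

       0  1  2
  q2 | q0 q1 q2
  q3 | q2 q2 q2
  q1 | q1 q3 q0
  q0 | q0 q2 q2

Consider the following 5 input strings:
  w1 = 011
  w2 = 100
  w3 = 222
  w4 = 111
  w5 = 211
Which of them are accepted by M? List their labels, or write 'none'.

none

w1: q2 → q0 → q2 → q1  → end q1, rejected
w2: q2 → q1 → q1 → q1  → end q1, rejected
w3: q2 → q2 → q2 → q2  → end q2, rejected
w4: q2 → q1 → q3 → q2  → end q2, rejected
w5: q2 → q2 → q1 → q3  → end q3, rejected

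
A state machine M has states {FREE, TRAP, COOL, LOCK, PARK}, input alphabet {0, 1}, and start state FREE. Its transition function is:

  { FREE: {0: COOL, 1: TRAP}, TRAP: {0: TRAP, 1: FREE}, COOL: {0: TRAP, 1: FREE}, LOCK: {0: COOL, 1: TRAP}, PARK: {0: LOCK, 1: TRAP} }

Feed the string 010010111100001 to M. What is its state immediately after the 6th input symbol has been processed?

Trace: FREE -0-> COOL -1-> FREE -0-> COOL -0-> TRAP -1-> FREE -0-> COOL
After 6 symbols: COOL.

COOL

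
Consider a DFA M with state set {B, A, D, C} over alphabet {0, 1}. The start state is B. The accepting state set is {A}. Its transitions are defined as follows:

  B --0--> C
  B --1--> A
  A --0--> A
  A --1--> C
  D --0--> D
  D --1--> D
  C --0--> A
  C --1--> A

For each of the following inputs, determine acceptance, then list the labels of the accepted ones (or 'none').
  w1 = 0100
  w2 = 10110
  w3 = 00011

w1:
  start at B
  read '0': B → C
  read '1': C → A
  read '0': A → A
  read '0': A → A
  end A, accepted
w2:
  start at B
  read '1': B → A
  read '0': A → A
  read '1': A → C
  read '1': C → A
  read '0': A → A
  end A, accepted
w3:
  start at B
  read '0': B → C
  read '0': C → A
  read '0': A → A
  read '1': A → C
  read '1': C → A
  end A, accepted

w1, w2, w3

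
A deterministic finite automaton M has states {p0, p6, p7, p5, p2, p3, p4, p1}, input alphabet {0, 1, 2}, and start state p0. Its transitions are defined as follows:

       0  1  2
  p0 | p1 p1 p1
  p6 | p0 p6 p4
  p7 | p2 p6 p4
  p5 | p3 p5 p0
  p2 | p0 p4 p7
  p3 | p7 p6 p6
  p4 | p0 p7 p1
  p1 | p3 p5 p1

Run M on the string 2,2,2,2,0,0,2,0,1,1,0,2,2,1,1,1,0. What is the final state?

Trace: p0 -2-> p1 -2-> p1 -2-> p1 -2-> p1 -0-> p3 -0-> p7 -2-> p4 -0-> p0 -1-> p1 -1-> p5 -0-> p3 -2-> p6 -2-> p4 -1-> p7 -1-> p6 -1-> p6 -0-> p0

p0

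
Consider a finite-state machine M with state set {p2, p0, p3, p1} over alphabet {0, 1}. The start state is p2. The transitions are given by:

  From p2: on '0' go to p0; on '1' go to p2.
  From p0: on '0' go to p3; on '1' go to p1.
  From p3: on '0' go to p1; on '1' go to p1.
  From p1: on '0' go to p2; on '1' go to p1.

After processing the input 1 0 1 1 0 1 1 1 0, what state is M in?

p0

p2 → p2 → p0 → p1 → p1 → p2 → p2 → p2 → p2 → p0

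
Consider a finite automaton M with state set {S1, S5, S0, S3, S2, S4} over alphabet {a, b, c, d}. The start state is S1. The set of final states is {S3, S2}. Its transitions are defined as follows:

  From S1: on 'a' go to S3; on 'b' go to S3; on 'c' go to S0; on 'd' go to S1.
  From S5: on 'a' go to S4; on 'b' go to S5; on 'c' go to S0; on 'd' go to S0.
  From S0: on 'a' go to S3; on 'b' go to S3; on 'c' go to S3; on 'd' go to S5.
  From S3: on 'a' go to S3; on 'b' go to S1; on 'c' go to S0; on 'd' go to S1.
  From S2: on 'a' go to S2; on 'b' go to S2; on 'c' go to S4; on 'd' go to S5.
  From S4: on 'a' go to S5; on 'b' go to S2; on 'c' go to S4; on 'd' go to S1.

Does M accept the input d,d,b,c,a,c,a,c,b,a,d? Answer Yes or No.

S1 → S1 → S1 → S3 → S0 → S3 → S0 → S3 → S0 → S3 → S3 → S1
End state S1 is not accepting.

No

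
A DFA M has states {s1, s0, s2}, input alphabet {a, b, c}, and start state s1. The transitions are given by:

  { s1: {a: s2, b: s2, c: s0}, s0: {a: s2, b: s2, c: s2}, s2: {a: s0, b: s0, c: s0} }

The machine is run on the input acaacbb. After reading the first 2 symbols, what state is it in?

s0

Trace: s1 -a-> s2 -c-> s0
After 2 symbols: s0.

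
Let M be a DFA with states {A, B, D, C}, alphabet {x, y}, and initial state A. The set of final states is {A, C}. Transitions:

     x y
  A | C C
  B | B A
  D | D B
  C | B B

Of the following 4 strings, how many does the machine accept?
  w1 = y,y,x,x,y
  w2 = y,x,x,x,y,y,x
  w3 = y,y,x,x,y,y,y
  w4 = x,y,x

1

w1:
  start at A
  read 'y': A → C
  read 'y': C → B
  read 'x': B → B
  read 'x': B → B
  read 'y': B → A
  end A, accepted
w2:
  start at A
  read 'y': A → C
  read 'x': C → B
  read 'x': B → B
  read 'x': B → B
  read 'y': B → A
  read 'y': A → C
  read 'x': C → B
  end B, rejected
w3:
  start at A
  read 'y': A → C
  read 'y': C → B
  read 'x': B → B
  read 'x': B → B
  read 'y': B → A
  read 'y': A → C
  read 'y': C → B
  end B, rejected
w4:
  start at A
  read 'x': A → C
  read 'y': C → B
  read 'x': B → B
  end B, rejected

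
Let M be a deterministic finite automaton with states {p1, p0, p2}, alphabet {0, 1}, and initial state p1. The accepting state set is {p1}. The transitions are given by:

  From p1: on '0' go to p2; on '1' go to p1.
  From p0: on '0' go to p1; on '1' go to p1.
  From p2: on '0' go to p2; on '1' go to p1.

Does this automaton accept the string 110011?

Yes

p1 → p1 → p1 → p2 → p2 → p1 → p1
End state p1 is accepting.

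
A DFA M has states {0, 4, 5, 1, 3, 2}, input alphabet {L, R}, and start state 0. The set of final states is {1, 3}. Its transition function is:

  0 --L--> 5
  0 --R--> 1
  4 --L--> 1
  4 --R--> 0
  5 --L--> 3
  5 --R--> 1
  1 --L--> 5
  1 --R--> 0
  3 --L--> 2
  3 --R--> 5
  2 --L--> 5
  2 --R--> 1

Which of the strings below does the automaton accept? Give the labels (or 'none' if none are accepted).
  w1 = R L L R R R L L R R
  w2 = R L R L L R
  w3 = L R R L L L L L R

w1:
  start at 0
  read 'R': 0 → 1
  read 'L': 1 → 5
  read 'L': 5 → 3
  read 'R': 3 → 5
  read 'R': 5 → 1
  read 'R': 1 → 0
  read 'L': 0 → 5
  read 'L': 5 → 3
  read 'R': 3 → 5
  read 'R': 5 → 1
  end 1, accepted
w2:
  start at 0
  read 'R': 0 → 1
  read 'L': 1 → 5
  read 'R': 5 → 1
  read 'L': 1 → 5
  read 'L': 5 → 3
  read 'R': 3 → 5
  end 5, rejected
w3:
  start at 0
  read 'L': 0 → 5
  read 'R': 5 → 1
  read 'R': 1 → 0
  read 'L': 0 → 5
  read 'L': 5 → 3
  read 'L': 3 → 2
  read 'L': 2 → 5
  read 'L': 5 → 3
  read 'R': 3 → 5
  end 5, rejected

w1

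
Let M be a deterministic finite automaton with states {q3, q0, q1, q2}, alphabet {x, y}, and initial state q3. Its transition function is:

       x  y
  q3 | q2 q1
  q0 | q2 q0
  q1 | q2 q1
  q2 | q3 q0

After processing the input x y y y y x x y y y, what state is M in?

q1

Trace: q3 -x-> q2 -y-> q0 -y-> q0 -y-> q0 -y-> q0 -x-> q2 -x-> q3 -y-> q1 -y-> q1 -y-> q1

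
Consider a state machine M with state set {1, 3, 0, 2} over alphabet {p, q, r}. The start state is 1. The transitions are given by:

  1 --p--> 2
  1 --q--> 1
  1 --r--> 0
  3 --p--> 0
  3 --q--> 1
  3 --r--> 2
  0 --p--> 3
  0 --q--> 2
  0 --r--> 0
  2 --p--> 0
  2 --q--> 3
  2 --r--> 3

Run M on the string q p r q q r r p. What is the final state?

start at 1
read 'q': 1 → 1
read 'p': 1 → 2
read 'r': 2 → 3
read 'q': 3 → 1
read 'q': 1 → 1
read 'r': 1 → 0
read 'r': 0 → 0
read 'p': 0 → 3

3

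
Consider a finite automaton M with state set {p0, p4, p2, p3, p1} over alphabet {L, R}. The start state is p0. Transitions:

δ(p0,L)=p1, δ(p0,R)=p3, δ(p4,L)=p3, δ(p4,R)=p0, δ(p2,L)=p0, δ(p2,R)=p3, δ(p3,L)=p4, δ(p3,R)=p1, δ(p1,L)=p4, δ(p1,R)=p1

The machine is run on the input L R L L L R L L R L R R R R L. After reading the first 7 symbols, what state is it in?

p1

start at p0
read 'L': p0 → p1
read 'R': p1 → p1
read 'L': p1 → p4
read 'L': p4 → p3
read 'L': p3 → p4
read 'R': p4 → p0
read 'L': p0 → p1
After 7 symbols: p1.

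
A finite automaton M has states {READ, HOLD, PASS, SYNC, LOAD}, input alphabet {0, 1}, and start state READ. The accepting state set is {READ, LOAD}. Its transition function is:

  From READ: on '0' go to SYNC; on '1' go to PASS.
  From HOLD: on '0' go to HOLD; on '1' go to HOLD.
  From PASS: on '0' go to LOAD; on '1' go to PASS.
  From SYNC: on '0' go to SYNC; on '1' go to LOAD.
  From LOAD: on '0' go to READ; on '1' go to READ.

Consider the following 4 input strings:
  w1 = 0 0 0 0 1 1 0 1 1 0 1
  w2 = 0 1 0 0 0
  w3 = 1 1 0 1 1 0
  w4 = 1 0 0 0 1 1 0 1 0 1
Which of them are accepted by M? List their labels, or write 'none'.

w1:
  start at READ
  read '0': READ → SYNC
  read '0': SYNC → SYNC
  read '0': SYNC → SYNC
  read '0': SYNC → SYNC
  read '1': SYNC → LOAD
  read '1': LOAD → READ
  read '0': READ → SYNC
  read '1': SYNC → LOAD
  read '1': LOAD → READ
  read '0': READ → SYNC
  read '1': SYNC → LOAD
  end LOAD, accepted
w2:
  start at READ
  read '0': READ → SYNC
  read '1': SYNC → LOAD
  read '0': LOAD → READ
  read '0': READ → SYNC
  read '0': SYNC → SYNC
  end SYNC, rejected
w3:
  start at READ
  read '1': READ → PASS
  read '1': PASS → PASS
  read '0': PASS → LOAD
  read '1': LOAD → READ
  read '1': READ → PASS
  read '0': PASS → LOAD
  end LOAD, accepted
w4:
  start at READ
  read '1': READ → PASS
  read '0': PASS → LOAD
  read '0': LOAD → READ
  read '0': READ → SYNC
  read '1': SYNC → LOAD
  read '1': LOAD → READ
  read '0': READ → SYNC
  read '1': SYNC → LOAD
  read '0': LOAD → READ
  read '1': READ → PASS
  end PASS, rejected

w1, w3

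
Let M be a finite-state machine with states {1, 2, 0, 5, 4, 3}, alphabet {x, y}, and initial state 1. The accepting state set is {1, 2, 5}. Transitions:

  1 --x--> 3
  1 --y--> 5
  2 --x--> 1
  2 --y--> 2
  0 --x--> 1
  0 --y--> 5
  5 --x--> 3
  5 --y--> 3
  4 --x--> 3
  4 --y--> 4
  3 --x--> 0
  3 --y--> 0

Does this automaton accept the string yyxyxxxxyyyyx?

Yes

start at 1
read 'y': 1 → 5
read 'y': 5 → 3
read 'x': 3 → 0
read 'y': 0 → 5
read 'x': 5 → 3
read 'x': 3 → 0
read 'x': 0 → 1
read 'x': 1 → 3
read 'y': 3 → 0
read 'y': 0 → 5
read 'y': 5 → 3
read 'y': 3 → 0
read 'x': 0 → 1
End state 1 is accepting.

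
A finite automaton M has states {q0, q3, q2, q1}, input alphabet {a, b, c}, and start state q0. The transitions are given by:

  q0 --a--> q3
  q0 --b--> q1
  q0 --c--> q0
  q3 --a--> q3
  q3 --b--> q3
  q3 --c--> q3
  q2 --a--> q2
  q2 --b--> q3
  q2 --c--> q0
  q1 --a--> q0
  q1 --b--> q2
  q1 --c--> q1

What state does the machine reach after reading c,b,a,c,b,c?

start at q0
read 'c': q0 → q0
read 'b': q0 → q1
read 'a': q1 → q0
read 'c': q0 → q0
read 'b': q0 → q1
read 'c': q1 → q1

q1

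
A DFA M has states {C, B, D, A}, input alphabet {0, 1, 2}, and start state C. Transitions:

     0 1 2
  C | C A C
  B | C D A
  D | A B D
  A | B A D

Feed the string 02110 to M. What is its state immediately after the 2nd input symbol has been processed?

C → C → C
After 2 symbols: C.

C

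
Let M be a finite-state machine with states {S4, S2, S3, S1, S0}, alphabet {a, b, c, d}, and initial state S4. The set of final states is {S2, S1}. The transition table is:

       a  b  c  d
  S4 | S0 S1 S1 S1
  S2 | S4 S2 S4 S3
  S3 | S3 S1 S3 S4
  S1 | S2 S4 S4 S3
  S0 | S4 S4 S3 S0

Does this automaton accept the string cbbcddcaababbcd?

S4 → S1 → S4 → S1 → S4 → S1 → S3 → S3 → S3 → S3 → S1 → S2 → S2 → S2 → S4 → S1
End state S1 is accepting.

Yes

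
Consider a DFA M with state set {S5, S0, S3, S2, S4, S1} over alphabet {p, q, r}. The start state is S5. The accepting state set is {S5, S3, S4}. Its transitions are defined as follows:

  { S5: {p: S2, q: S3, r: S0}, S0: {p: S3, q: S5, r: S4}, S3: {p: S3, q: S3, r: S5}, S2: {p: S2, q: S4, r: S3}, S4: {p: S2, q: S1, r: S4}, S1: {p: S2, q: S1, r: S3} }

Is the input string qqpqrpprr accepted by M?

Yes

Trace: S5 -q-> S3 -q-> S3 -p-> S3 -q-> S3 -r-> S5 -p-> S2 -p-> S2 -r-> S3 -r-> S5
End state S5 is accepting.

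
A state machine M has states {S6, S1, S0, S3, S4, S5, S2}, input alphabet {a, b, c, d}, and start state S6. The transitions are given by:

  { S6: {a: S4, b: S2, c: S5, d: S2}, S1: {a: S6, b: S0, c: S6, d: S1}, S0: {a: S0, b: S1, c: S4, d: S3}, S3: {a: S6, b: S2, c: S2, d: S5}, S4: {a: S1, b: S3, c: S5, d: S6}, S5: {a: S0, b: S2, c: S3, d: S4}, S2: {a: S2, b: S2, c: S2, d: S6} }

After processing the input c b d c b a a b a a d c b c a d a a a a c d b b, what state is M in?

Trace: S6 -c-> S5 -b-> S2 -d-> S6 -c-> S5 -b-> S2 -a-> S2 -a-> S2 -b-> S2 -a-> S2 -a-> S2 -d-> S6 -c-> S5 -b-> S2 -c-> S2 -a-> S2 -d-> S6 -a-> S4 -a-> S1 -a-> S6 -a-> S4 -c-> S5 -d-> S4 -b-> S3 -b-> S2

S2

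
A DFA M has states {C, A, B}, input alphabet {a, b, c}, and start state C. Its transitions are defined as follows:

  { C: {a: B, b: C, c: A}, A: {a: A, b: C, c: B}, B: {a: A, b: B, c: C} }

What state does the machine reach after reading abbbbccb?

C

Trace: C -a-> B -b-> B -b-> B -b-> B -b-> B -c-> C -c-> A -b-> C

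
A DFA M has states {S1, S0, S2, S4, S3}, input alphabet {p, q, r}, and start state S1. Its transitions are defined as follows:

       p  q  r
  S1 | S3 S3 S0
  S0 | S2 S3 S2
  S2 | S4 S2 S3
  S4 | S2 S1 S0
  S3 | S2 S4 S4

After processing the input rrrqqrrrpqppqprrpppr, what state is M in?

S0

Trace: S1 -r-> S0 -r-> S2 -r-> S3 -q-> S4 -q-> S1 -r-> S0 -r-> S2 -r-> S3 -p-> S2 -q-> S2 -p-> S4 -p-> S2 -q-> S2 -p-> S4 -r-> S0 -r-> S2 -p-> S4 -p-> S2 -p-> S4 -r-> S0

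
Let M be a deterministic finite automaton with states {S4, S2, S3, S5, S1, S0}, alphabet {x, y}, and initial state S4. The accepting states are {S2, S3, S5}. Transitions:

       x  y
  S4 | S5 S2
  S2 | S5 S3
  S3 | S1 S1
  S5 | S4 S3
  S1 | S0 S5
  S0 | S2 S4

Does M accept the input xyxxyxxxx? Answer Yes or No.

No

S4 → S5 → S3 → S1 → S0 → S4 → S5 → S4 → S5 → S4
End state S4 is not accepting.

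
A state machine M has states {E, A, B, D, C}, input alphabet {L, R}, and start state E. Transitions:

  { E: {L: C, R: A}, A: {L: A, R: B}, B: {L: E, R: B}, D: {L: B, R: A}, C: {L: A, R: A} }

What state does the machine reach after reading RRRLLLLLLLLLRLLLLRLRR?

B

start at E
read 'R': E → A
read 'R': A → B
read 'R': B → B
read 'L': B → E
read 'L': E → C
read 'L': C → A
read 'L': A → A
read 'L': A → A
read 'L': A → A
read 'L': A → A
read 'L': A → A
read 'L': A → A
read 'R': A → B
read 'L': B → E
read 'L': E → C
read 'L': C → A
read 'L': A → A
read 'R': A → B
read 'L': B → E
read 'R': E → A
read 'R': A → B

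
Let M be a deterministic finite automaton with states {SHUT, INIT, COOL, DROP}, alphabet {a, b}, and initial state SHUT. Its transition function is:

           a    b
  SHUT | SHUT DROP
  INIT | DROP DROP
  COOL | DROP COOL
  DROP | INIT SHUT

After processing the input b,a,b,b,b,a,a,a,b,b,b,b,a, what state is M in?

SHUT

Trace: SHUT -b-> DROP -a-> INIT -b-> DROP -b-> SHUT -b-> DROP -a-> INIT -a-> DROP -a-> INIT -b-> DROP -b-> SHUT -b-> DROP -b-> SHUT -a-> SHUT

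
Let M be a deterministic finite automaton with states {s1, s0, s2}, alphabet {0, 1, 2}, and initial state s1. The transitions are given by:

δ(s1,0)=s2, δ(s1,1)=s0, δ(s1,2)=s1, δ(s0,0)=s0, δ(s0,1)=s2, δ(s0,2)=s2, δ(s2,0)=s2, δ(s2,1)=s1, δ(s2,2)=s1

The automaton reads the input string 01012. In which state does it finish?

s1

start at s1
read '0': s1 → s2
read '1': s2 → s1
read '0': s1 → s2
read '1': s2 → s1
read '2': s1 → s1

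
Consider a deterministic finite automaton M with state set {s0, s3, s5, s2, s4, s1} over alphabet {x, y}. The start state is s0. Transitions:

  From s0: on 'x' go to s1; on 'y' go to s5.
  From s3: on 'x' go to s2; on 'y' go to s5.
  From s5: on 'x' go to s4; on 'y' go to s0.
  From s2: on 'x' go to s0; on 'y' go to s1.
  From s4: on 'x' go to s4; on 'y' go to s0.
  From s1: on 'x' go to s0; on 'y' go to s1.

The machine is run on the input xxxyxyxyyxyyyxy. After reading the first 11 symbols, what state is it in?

start at s0
read 'x': s0 → s1
read 'x': s1 → s0
read 'x': s0 → s1
read 'y': s1 → s1
read 'x': s1 → s0
read 'y': s0 → s5
read 'x': s5 → s4
read 'y': s4 → s0
read 'y': s0 → s5
read 'x': s5 → s4
read 'y': s4 → s0
After 11 symbols: s0.

s0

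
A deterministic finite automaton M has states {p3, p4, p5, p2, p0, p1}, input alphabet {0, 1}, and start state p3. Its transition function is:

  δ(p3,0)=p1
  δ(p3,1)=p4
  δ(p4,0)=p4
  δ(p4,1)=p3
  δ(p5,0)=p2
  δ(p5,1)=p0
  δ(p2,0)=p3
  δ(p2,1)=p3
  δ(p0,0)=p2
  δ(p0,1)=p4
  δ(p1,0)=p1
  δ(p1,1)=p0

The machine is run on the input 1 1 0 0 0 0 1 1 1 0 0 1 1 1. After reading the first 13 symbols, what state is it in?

start at p3
read '1': p3 → p4
read '1': p4 → p3
read '0': p3 → p1
read '0': p1 → p1
read '0': p1 → p1
read '0': p1 → p1
read '1': p1 → p0
read '1': p0 → p4
read '1': p4 → p3
read '0': p3 → p1
read '0': p1 → p1
read '1': p1 → p0
read '1': p0 → p4
After 13 symbols: p4.

p4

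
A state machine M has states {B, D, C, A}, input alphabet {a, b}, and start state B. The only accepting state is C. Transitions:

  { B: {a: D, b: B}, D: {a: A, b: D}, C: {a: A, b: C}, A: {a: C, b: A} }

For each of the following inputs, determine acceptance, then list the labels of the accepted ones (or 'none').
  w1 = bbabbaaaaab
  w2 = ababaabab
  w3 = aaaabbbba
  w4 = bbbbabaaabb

w1:
  start at B
  read 'b': B → B
  read 'b': B → B
  read 'a': B → D
  read 'b': D → D
  read 'b': D → D
  read 'a': D → A
  read 'a': A → C
  read 'a': C → A
  read 'a': A → C
  read 'a': C → A
  read 'b': A → A
  end A, rejected
w2:
  start at B
  read 'a': B → D
  read 'b': D → D
  read 'a': D → A
  read 'b': A → A
  read 'a': A → C
  read 'a': C → A
  read 'b': A → A
  read 'a': A → C
  read 'b': C → C
  end C, accepted
w3:
  start at B
  read 'a': B → D
  read 'a': D → A
  read 'a': A → C
  read 'a': C → A
  read 'b': A → A
  read 'b': A → A
  read 'b': A → A
  read 'b': A → A
  read 'a': A → C
  end C, accepted
w4:
  start at B
  read 'b': B → B
  read 'b': B → B
  read 'b': B → B
  read 'b': B → B
  read 'a': B → D
  read 'b': D → D
  read 'a': D → A
  read 'a': A → C
  read 'a': C → A
  read 'b': A → A
  read 'b': A → A
  end A, rejected

w2, w3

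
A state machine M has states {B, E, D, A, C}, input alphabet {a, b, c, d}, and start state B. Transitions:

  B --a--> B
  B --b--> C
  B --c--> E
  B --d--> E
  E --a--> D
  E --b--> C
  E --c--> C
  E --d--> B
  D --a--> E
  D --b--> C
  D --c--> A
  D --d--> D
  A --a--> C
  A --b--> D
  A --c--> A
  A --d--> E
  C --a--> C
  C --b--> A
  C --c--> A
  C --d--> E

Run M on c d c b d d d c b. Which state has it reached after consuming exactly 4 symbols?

Trace: B -c-> E -d-> B -c-> E -b-> C
After 4 symbols: C.

C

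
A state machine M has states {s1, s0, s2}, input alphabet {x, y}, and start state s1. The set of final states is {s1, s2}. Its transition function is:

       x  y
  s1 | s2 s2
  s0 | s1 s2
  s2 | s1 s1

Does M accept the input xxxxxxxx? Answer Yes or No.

Yes

start at s1
read 'x': s1 → s2
read 'x': s2 → s1
read 'x': s1 → s2
read 'x': s2 → s1
read 'x': s1 → s2
read 'x': s2 → s1
read 'x': s1 → s2
read 'x': s2 → s1
End state s1 is accepting.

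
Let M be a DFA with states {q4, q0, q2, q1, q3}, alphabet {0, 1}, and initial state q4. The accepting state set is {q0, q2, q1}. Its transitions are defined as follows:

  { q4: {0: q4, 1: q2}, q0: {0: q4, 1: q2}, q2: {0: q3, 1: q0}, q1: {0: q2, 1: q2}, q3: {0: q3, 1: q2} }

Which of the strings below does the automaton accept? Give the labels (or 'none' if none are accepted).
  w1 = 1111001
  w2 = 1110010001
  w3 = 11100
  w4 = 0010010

w1, w2

w1: q4 → q2 → q0 → q2 → q0 → q4 → q4 → q2  → end q2, accepted
w2: q4 → q2 → q0 → q2 → q3 → q3 → q2 → q3 → q3 → q3 → q2  → end q2, accepted
w3: q4 → q2 → q0 → q2 → q3 → q3  → end q3, rejected
w4: q4 → q4 → q4 → q2 → q3 → q3 → q2 → q3  → end q3, rejected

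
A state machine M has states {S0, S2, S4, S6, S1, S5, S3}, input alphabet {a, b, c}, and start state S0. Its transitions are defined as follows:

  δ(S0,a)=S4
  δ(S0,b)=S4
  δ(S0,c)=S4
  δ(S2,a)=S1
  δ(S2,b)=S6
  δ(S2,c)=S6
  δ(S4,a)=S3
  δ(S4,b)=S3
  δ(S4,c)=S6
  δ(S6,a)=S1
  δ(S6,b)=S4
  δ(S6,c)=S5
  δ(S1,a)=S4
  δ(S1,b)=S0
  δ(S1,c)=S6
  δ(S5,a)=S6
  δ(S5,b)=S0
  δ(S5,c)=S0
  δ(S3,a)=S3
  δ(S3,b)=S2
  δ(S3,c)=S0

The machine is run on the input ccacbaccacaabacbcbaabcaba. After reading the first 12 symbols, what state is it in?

start at S0
read 'c': S0 → S4
read 'c': S4 → S6
read 'a': S6 → S1
read 'c': S1 → S6
read 'b': S6 → S4
read 'a': S4 → S3
read 'c': S3 → S0
read 'c': S0 → S4
read 'a': S4 → S3
read 'c': S3 → S0
read 'a': S0 → S4
read 'a': S4 → S3
After 12 symbols: S3.

S3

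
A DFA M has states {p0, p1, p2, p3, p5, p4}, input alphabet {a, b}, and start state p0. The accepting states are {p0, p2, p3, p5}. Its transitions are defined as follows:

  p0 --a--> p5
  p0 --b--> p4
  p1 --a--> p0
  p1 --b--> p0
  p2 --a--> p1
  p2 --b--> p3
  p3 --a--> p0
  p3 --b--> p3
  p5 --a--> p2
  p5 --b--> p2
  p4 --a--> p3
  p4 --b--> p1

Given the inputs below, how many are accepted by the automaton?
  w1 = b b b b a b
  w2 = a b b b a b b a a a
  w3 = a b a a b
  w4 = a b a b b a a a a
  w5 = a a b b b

4

w1: Trace: p0 -b-> p4 -b-> p1 -b-> p0 -b-> p4 -a-> p3 -b-> p3  → end p3, accepted
w2: Trace: p0 -a-> p5 -b-> p2 -b-> p3 -b-> p3 -a-> p0 -b-> p4 -b-> p1 -a-> p0 -a-> p5 -a-> p2  → end p2, accepted
w3: Trace: p0 -a-> p5 -b-> p2 -a-> p1 -a-> p0 -b-> p4  → end p4, rejected
w4: Trace: p0 -a-> p5 -b-> p2 -a-> p1 -b-> p0 -b-> p4 -a-> p3 -a-> p0 -a-> p5 -a-> p2  → end p2, accepted
w5: Trace: p0 -a-> p5 -a-> p2 -b-> p3 -b-> p3 -b-> p3  → end p3, accepted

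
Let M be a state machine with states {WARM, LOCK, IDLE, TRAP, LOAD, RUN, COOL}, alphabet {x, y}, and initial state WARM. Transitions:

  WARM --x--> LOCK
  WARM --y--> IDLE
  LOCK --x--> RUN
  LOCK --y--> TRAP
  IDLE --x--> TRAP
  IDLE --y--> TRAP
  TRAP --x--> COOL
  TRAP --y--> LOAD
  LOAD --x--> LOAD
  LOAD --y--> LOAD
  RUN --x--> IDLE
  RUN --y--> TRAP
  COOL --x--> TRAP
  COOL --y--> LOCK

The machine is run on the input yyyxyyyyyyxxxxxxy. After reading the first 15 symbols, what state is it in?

WARM → IDLE → TRAP → LOAD → LOAD → LOAD → LOAD → LOAD → LOAD → LOAD → LOAD → LOAD → LOAD → LOAD → LOAD → LOAD
After 15 symbols: LOAD.

LOAD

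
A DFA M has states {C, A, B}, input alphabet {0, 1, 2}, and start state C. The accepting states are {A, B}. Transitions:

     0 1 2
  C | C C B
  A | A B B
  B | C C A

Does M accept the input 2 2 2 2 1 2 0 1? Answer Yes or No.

C → B → A → B → A → B → A → A → B
End state B is accepting.

Yes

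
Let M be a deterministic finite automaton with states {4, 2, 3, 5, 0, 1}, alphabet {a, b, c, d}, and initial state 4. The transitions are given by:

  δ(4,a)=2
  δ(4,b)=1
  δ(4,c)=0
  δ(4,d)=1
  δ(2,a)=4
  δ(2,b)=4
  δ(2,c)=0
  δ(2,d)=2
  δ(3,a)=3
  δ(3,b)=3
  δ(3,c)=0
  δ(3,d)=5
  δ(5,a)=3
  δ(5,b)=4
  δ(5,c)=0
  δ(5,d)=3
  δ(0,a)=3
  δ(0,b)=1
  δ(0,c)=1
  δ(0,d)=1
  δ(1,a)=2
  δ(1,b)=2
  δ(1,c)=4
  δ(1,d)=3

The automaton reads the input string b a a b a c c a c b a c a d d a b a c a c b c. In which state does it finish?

4

Trace: 4 -b-> 1 -a-> 2 -a-> 4 -b-> 1 -a-> 2 -c-> 0 -c-> 1 -a-> 2 -c-> 0 -b-> 1 -a-> 2 -c-> 0 -a-> 3 -d-> 5 -d-> 3 -a-> 3 -b-> 3 -a-> 3 -c-> 0 -a-> 3 -c-> 0 -b-> 1 -c-> 4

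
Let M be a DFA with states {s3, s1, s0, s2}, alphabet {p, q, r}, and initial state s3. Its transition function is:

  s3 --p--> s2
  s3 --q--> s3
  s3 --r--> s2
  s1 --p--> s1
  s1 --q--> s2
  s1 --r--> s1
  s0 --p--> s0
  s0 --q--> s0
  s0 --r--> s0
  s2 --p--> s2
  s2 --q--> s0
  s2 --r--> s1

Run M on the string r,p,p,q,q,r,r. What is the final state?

s0

Trace: s3 -r-> s2 -p-> s2 -p-> s2 -q-> s0 -q-> s0 -r-> s0 -r-> s0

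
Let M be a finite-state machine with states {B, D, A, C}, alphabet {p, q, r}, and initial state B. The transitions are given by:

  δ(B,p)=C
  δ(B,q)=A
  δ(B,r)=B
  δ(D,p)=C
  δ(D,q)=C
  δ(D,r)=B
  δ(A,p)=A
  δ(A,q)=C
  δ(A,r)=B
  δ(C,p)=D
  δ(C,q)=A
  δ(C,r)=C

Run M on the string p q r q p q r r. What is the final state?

C

Trace: B -p-> C -q-> A -r-> B -q-> A -p-> A -q-> C -r-> C -r-> C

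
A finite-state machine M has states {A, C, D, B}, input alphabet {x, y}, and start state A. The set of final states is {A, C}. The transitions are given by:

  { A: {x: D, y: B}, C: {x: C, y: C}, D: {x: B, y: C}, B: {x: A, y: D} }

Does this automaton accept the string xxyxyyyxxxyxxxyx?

start at A
read 'x': A → D
read 'x': D → B
read 'y': B → D
read 'x': D → B
read 'y': B → D
read 'y': D → C
read 'y': C → C
read 'x': C → C
read 'x': C → C
read 'x': C → C
read 'y': C → C
read 'x': C → C
read 'x': C → C
read 'x': C → C
read 'y': C → C
read 'x': C → C
End state C is accepting.

Yes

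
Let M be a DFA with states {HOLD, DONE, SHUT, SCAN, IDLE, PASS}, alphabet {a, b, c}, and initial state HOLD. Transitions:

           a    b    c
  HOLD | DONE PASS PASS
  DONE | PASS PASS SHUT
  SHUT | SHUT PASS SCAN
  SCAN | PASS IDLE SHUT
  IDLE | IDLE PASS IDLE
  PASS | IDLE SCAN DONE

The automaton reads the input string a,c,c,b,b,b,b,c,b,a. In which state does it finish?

IDLE

Trace: HOLD -a-> DONE -c-> SHUT -c-> SCAN -b-> IDLE -b-> PASS -b-> SCAN -b-> IDLE -c-> IDLE -b-> PASS -a-> IDLE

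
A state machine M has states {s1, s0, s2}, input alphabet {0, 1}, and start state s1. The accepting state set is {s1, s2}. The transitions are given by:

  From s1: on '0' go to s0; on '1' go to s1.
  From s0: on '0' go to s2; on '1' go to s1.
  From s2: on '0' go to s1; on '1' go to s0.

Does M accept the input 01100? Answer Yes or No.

Yes

start at s1
read '0': s1 → s0
read '1': s0 → s1
read '1': s1 → s1
read '0': s1 → s0
read '0': s0 → s2
End state s2 is accepting.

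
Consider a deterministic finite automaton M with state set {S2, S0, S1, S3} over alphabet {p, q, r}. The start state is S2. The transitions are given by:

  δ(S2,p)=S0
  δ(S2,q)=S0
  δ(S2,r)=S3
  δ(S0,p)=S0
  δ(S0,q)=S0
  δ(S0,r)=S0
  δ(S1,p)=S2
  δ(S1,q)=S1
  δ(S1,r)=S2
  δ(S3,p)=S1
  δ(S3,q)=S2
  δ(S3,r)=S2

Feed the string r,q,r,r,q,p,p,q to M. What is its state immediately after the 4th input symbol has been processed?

Trace: S2 -r-> S3 -q-> S2 -r-> S3 -r-> S2
After 4 symbols: S2.

S2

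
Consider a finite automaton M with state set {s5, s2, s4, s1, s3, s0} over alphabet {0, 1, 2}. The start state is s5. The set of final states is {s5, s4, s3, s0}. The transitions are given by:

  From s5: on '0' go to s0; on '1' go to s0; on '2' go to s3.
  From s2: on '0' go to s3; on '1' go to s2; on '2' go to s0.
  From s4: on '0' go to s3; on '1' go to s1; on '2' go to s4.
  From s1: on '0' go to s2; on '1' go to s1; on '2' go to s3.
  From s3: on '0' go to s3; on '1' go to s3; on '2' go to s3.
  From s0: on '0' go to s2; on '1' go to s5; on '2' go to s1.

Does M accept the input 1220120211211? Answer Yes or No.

start at s5
read '1': s5 → s0
read '2': s0 → s1
read '2': s1 → s3
read '0': s3 → s3
read '1': s3 → s3
read '2': s3 → s3
read '0': s3 → s3
read '2': s3 → s3
read '1': s3 → s3
read '1': s3 → s3
read '2': s3 → s3
read '1': s3 → s3
read '1': s3 → s3
End state s3 is accepting.

Yes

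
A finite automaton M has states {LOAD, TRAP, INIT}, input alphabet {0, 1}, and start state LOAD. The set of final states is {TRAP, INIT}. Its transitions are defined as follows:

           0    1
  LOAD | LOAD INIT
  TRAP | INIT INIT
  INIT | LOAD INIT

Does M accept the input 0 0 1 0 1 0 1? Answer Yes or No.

LOAD → LOAD → LOAD → INIT → LOAD → INIT → LOAD → INIT
End state INIT is accepting.

Yes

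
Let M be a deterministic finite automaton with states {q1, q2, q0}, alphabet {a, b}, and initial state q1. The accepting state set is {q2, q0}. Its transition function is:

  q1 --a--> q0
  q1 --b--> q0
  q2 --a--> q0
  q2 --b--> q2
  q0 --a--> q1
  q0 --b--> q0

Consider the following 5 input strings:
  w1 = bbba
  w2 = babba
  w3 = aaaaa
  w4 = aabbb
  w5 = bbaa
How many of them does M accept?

3

w1:
  start at q1
  read 'b': q1 → q0
  read 'b': q0 → q0
  read 'b': q0 → q0
  read 'a': q0 → q1
  end q1, rejected
w2:
  start at q1
  read 'b': q1 → q0
  read 'a': q0 → q1
  read 'b': q1 → q0
  read 'b': q0 → q0
  read 'a': q0 → q1
  end q1, rejected
w3:
  start at q1
  read 'a': q1 → q0
  read 'a': q0 → q1
  read 'a': q1 → q0
  read 'a': q0 → q1
  read 'a': q1 → q0
  end q0, accepted
w4:
  start at q1
  read 'a': q1 → q0
  read 'a': q0 → q1
  read 'b': q1 → q0
  read 'b': q0 → q0
  read 'b': q0 → q0
  end q0, accepted
w5:
  start at q1
  read 'b': q1 → q0
  read 'b': q0 → q0
  read 'a': q0 → q1
  read 'a': q1 → q0
  end q0, accepted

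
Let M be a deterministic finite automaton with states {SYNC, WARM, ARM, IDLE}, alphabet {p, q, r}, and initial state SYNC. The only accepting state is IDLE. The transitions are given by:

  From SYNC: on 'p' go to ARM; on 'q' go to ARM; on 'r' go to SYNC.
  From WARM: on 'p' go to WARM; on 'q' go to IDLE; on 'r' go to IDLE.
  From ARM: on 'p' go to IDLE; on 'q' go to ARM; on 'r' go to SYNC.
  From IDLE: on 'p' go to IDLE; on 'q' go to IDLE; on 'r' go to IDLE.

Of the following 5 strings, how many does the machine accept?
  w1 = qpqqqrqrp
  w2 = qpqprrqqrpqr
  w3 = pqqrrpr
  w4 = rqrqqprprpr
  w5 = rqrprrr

3

w1: Trace: SYNC -q-> ARM -p-> IDLE -q-> IDLE -q-> IDLE -q-> IDLE -r-> IDLE -q-> IDLE -r-> IDLE -p-> IDLE  → end IDLE, accepted
w2: Trace: SYNC -q-> ARM -p-> IDLE -q-> IDLE -p-> IDLE -r-> IDLE -r-> IDLE -q-> IDLE -q-> IDLE -r-> IDLE -p-> IDLE -q-> IDLE -r-> IDLE  → end IDLE, accepted
w3: Trace: SYNC -p-> ARM -q-> ARM -q-> ARM -r-> SYNC -r-> SYNC -p-> ARM -r-> SYNC  → end SYNC, rejected
w4: Trace: SYNC -r-> SYNC -q-> ARM -r-> SYNC -q-> ARM -q-> ARM -p-> IDLE -r-> IDLE -p-> IDLE -r-> IDLE -p-> IDLE -r-> IDLE  → end IDLE, accepted
w5: Trace: SYNC -r-> SYNC -q-> ARM -r-> SYNC -p-> ARM -r-> SYNC -r-> SYNC -r-> SYNC  → end SYNC, rejected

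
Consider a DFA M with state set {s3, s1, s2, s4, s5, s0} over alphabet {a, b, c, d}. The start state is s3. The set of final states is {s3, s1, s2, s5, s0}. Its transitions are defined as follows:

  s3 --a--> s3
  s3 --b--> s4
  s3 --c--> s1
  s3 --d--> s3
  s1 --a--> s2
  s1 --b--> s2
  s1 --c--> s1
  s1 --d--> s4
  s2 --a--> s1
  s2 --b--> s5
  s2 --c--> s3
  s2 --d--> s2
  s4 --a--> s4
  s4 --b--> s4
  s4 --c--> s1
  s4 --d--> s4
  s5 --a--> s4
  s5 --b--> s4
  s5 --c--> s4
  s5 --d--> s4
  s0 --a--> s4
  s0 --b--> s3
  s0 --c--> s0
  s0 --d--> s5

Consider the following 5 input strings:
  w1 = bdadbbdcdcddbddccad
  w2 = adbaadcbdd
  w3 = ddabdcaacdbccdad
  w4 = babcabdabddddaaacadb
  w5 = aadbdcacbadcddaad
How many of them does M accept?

w1:
  start at s3
  read 'b': s3 → s4
  read 'd': s4 → s4
  read 'a': s4 → s4
  read 'd': s4 → s4
  read 'b': s4 → s4
  read 'b': s4 → s4
  read 'd': s4 → s4
  read 'c': s4 → s1
  read 'd': s1 → s4
  read 'c': s4 → s1
  read 'd': s1 → s4
  read 'd': s4 → s4
  read 'b': s4 → s4
  read 'd': s4 → s4
  read 'd': s4 → s4
  read 'c': s4 → s1
  read 'c': s1 → s1
  read 'a': s1 → s2
  read 'd': s2 → s2
  end s2, accepted
w2:
  start at s3
  read 'a': s3 → s3
  read 'd': s3 → s3
  read 'b': s3 → s4
  read 'a': s4 → s4
  read 'a': s4 → s4
  read 'd': s4 → s4
  read 'c': s4 → s1
  read 'b': s1 → s2
  read 'd': s2 → s2
  read 'd': s2 → s2
  end s2, accepted
w3:
  start at s3
  read 'd': s3 → s3
  read 'd': s3 → s3
  read 'a': s3 → s3
  read 'b': s3 → s4
  read 'd': s4 → s4
  read 'c': s4 → s1
  read 'a': s1 → s2
  read 'a': s2 → s1
  read 'c': s1 → s1
  read 'd': s1 → s4
  read 'b': s4 → s4
  read 'c': s4 → s1
  read 'c': s1 → s1
  read 'd': s1 → s4
  read 'a': s4 → s4
  read 'd': s4 → s4
  end s4, rejected
w4:
  start at s3
  read 'b': s3 → s4
  read 'a': s4 → s4
  read 'b': s4 → s4
  read 'c': s4 → s1
  read 'a': s1 → s2
  read 'b': s2 → s5
  read 'd': s5 → s4
  read 'a': s4 → s4
  read 'b': s4 → s4
  read 'd': s4 → s4
  read 'd': s4 → s4
  read 'd': s4 → s4
  read 'd': s4 → s4
  read 'a': s4 → s4
  read 'a': s4 → s4
  read 'a': s4 → s4
  read 'c': s4 → s1
  read 'a': s1 → s2
  read 'd': s2 → s2
  read 'b': s2 → s5
  end s5, accepted
w5:
  start at s3
  read 'a': s3 → s3
  read 'a': s3 → s3
  read 'd': s3 → s3
  read 'b': s3 → s4
  read 'd': s4 → s4
  read 'c': s4 → s1
  read 'a': s1 → s2
  read 'c': s2 → s3
  read 'b': s3 → s4
  read 'a': s4 → s4
  read 'd': s4 → s4
  read 'c': s4 → s1
  read 'd': s1 → s4
  read 'd': s4 → s4
  read 'a': s4 → s4
  read 'a': s4 → s4
  read 'd': s4 → s4
  end s4, rejected

3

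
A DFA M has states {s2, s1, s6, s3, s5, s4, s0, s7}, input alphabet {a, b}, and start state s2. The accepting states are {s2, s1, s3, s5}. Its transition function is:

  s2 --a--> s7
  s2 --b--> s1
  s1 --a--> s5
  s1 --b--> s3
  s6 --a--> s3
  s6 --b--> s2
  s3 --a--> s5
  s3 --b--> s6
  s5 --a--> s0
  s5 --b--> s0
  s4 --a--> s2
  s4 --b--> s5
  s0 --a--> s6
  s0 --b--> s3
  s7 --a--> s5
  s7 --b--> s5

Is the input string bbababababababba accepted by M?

Yes

Trace: s2 -b-> s1 -b-> s3 -a-> s5 -b-> s0 -a-> s6 -b-> s2 -a-> s7 -b-> s5 -a-> s0 -b-> s3 -a-> s5 -b-> s0 -a-> s6 -b-> s2 -b-> s1 -a-> s5
End state s5 is accepting.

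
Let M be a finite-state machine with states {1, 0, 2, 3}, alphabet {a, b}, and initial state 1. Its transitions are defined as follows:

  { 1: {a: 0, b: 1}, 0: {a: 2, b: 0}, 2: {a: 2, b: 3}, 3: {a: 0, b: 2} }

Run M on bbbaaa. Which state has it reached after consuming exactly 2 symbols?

Trace: 1 -b-> 1 -b-> 1
After 2 symbols: 1.

1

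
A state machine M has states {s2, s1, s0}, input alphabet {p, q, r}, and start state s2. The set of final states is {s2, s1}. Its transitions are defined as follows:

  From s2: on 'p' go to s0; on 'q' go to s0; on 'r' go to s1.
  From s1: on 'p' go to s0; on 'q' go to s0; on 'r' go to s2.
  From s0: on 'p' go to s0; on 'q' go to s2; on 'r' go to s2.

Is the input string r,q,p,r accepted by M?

Yes

Trace: s2 -r-> s1 -q-> s0 -p-> s0 -r-> s2
End state s2 is accepting.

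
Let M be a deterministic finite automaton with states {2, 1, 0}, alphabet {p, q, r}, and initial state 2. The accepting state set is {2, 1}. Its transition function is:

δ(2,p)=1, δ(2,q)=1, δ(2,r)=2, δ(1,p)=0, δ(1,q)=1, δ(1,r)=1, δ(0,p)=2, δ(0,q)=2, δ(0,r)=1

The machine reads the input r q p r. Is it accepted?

2 → 2 → 1 → 0 → 1
End state 1 is accepting.

Yes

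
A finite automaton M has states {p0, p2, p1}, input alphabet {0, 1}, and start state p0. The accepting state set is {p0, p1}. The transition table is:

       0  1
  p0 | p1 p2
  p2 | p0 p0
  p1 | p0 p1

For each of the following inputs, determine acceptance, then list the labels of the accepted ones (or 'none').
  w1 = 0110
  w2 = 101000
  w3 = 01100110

w1: Trace: p0 -0-> p1 -1-> p1 -1-> p1 -0-> p0  → end p0, accepted
w2: Trace: p0 -1-> p2 -0-> p0 -1-> p2 -0-> p0 -0-> p1 -0-> p0  → end p0, accepted
w3: Trace: p0 -0-> p1 -1-> p1 -1-> p1 -0-> p0 -0-> p1 -1-> p1 -1-> p1 -0-> p0  → end p0, accepted

w1, w2, w3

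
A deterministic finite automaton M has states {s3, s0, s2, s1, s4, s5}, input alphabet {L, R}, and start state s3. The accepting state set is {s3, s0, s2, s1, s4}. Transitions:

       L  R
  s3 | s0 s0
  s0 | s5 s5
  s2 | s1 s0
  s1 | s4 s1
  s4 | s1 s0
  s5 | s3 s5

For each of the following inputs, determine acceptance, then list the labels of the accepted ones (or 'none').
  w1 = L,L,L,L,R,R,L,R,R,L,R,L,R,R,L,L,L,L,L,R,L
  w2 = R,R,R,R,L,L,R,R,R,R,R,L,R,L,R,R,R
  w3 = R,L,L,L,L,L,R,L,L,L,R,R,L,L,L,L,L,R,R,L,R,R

w1: Trace: s3 -L-> s0 -L-> s5 -L-> s3 -L-> s0 -R-> s5 -R-> s5 -L-> s3 -R-> s0 -R-> s5 -L-> s3 -R-> s0 -L-> s5 -R-> s5 -R-> s5 -L-> s3 -L-> s0 -L-> s5 -L-> s3 -L-> s0 -R-> s5 -L-> s3  → end s3, accepted
w2: Trace: s3 -R-> s0 -R-> s5 -R-> s5 -R-> s5 -L-> s3 -L-> s0 -R-> s5 -R-> s5 -R-> s5 -R-> s5 -R-> s5 -L-> s3 -R-> s0 -L-> s5 -R-> s5 -R-> s5 -R-> s5  → end s5, rejected
w3: Trace: s3 -R-> s0 -L-> s5 -L-> s3 -L-> s0 -L-> s5 -L-> s3 -R-> s0 -L-> s5 -L-> s3 -L-> s0 -R-> s5 -R-> s5 -L-> s3 -L-> s0 -L-> s5 -L-> s3 -L-> s0 -R-> s5 -R-> s5 -L-> s3 -R-> s0 -R-> s5  → end s5, rejected

w1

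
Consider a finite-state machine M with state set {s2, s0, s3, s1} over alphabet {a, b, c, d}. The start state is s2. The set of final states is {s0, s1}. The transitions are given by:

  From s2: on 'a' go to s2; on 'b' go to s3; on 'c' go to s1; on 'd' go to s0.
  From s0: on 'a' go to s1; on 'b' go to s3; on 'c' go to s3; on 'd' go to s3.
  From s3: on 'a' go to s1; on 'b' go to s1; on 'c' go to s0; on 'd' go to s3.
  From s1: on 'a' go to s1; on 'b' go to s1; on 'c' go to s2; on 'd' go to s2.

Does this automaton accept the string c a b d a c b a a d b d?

No

Trace: s2 -c-> s1 -a-> s1 -b-> s1 -d-> s2 -a-> s2 -c-> s1 -b-> s1 -a-> s1 -a-> s1 -d-> s2 -b-> s3 -d-> s3
End state s3 is not accepting.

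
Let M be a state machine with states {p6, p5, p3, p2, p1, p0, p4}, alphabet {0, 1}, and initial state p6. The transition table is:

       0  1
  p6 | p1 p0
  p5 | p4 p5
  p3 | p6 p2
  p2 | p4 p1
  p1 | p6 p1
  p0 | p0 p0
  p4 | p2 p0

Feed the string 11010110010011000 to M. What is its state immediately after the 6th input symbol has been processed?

p6 → p0 → p0 → p0 → p0 → p0 → p0
After 6 symbols: p0.

p0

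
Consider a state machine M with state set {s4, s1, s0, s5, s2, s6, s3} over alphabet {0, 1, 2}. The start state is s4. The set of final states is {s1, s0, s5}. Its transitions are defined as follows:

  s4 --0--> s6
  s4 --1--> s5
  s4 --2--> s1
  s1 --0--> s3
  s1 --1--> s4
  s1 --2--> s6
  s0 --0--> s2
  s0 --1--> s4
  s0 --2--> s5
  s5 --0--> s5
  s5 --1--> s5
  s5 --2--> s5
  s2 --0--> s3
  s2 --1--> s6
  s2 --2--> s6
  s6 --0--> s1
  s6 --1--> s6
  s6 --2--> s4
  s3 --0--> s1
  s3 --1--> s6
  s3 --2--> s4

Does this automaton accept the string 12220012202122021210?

Trace: s4 -1-> s5 -2-> s5 -2-> s5 -2-> s5 -0-> s5 -0-> s5 -1-> s5 -2-> s5 -2-> s5 -0-> s5 -2-> s5 -1-> s5 -2-> s5 -2-> s5 -0-> s5 -2-> s5 -1-> s5 -2-> s5 -1-> s5 -0-> s5
End state s5 is accepting.

Yes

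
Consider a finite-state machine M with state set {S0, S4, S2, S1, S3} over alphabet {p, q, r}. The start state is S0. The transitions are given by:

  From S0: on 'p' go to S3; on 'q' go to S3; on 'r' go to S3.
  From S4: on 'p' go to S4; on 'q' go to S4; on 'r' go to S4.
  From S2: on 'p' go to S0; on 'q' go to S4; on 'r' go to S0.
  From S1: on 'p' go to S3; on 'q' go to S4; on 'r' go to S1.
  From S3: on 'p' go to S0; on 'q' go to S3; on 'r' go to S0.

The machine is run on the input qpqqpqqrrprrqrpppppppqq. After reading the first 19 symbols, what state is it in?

S3

Trace: S0 -q-> S3 -p-> S0 -q-> S3 -q-> S3 -p-> S0 -q-> S3 -q-> S3 -r-> S0 -r-> S3 -p-> S0 -r-> S3 -r-> S0 -q-> S3 -r-> S0 -p-> S3 -p-> S0 -p-> S3 -p-> S0 -p-> S3
After 19 symbols: S3.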